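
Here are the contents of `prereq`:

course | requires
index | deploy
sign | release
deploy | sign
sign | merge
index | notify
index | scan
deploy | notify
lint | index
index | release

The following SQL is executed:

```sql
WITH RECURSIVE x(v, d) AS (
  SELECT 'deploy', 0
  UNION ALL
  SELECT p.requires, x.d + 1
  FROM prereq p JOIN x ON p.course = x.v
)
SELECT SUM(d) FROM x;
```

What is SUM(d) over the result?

Base: (deploy, d=0).
Iteration 1: edges from {deploy} -> (notify, d=1), (sign, d=1).
Iteration 2: edges from {notify,sign} -> (merge, d=2), (release, d=2).
Iteration 3: no outgoing edges from {merge,release}; recursion stops.
SUM(d) = 0 + 1 + 1 + 2 + 2 = 6.

6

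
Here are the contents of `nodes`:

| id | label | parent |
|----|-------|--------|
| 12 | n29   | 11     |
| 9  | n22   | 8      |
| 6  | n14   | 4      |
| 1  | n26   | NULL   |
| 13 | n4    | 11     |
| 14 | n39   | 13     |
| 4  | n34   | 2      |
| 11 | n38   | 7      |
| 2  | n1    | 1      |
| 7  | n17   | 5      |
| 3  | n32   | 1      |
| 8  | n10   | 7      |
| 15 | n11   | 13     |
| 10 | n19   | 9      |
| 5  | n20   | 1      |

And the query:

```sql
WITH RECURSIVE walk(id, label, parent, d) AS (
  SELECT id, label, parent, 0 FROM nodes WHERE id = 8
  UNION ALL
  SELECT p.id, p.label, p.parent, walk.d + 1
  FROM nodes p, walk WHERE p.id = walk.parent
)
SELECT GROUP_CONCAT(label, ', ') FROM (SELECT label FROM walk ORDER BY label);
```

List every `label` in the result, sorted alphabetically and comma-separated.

Base: id=8 (n10), parent=7, d 0.
Iteration 1: join on id=7 -> n17 (id 7, parent=5, d 1).
Iteration 2: join on id=5 -> n20 (id 5, parent=1, d 2).
Iteration 3: join on id=1 -> n26 (id 1, parent=NULL, d 3).
Iteration 4: parent is NULL; no match; recursion stops.

n10, n17, n20, n26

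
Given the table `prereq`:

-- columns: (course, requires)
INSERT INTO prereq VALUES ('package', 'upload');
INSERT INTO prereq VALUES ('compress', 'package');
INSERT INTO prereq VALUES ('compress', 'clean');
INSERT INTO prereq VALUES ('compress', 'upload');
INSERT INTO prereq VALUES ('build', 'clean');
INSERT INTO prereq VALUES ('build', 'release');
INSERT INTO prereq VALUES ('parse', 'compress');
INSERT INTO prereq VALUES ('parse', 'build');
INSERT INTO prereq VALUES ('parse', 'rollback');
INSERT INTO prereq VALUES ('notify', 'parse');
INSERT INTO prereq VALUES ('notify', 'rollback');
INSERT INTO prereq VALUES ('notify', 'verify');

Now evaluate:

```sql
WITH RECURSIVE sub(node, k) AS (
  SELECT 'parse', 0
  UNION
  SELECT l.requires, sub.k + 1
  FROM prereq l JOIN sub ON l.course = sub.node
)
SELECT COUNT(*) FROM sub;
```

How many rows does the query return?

9

Base: (parse, k=0).
Iteration 1: edges from {parse} -> (build, k=1), (compress, k=1), (rollback, k=1).
Iteration 2: edges from {build,compress,rollback} -> (clean, k=2), (package, k=2), (release, k=2), (upload, k=2). [UNION drops 1 duplicate row(s)]
Iteration 3: edges from {clean,package,release,upload} -> (upload, k=3).
Iteration 4: no outgoing edges from {upload}; recursion stops.
Total rows emitted: 9.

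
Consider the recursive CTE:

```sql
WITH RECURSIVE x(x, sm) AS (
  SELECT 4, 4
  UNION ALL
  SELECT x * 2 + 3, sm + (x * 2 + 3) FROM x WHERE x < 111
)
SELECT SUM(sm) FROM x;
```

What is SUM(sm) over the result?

Base: x=4, sm=4.
Iteration 1: 4 < 111 holds -> x = 4 * 2 + 3 = 11, sm = 4 + 11 = 15.
Iteration 2: 11 < 111 holds -> x = 11 * 2 + 3 = 25, sm = 15 + 25 = 40.
Iteration 3: 25 < 111 holds -> x = 25 * 2 + 3 = 53, sm = 40 + 53 = 93.
Iteration 4: 53 < 111 holds -> x = 53 * 2 + 3 = 109, sm = 93 + 109 = 202.
Iteration 5: 109 < 111 holds -> x = 109 * 2 + 3 = 221, sm = 202 + 221 = 423.
Iteration 6: 221 < 111 fails; recursion stops.
SUM(sm) = 4 + 15 + 40 + 93 + 202 + 423 = 777.

777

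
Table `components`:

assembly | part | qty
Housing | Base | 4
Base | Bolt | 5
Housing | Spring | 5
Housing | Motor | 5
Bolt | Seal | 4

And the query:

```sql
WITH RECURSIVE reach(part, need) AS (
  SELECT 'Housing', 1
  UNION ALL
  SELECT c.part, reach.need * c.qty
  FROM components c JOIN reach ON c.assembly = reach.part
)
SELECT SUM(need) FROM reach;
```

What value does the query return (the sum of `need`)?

Base: (Housing, need=1).
Iteration 1: components of {Housing} -> Base = 1*4 = 4, Motor = 1*5 = 5, Spring = 1*5 = 5.
Iteration 2: components of {Base,Motor,Spring} -> Bolt = 4*5 = 20.
Iteration 3: components of {Bolt} -> Seal = 20*4 = 80.
Iteration 4: no further components; recursion stops.
SUM(need) = 1 + 4 + 5 + 5 + 20 + 80 = 115.

115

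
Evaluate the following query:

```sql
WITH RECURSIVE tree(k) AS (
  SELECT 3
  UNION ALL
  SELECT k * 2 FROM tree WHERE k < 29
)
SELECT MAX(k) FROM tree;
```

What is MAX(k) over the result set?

Base: k=3.
Iteration 1: 3 < 29 holds -> k = 3 * 2 = 6.
Iteration 2: 6 < 29 holds -> k = 6 * 2 = 12.
Iteration 3: 12 < 29 holds -> k = 12 * 2 = 24.
Iteration 4: 24 < 29 holds -> k = 24 * 2 = 48.
Iteration 5: 48 < 29 fails; recursion stops.
k values: 3, 6, 12, 24, 48; the maximum is 48.

48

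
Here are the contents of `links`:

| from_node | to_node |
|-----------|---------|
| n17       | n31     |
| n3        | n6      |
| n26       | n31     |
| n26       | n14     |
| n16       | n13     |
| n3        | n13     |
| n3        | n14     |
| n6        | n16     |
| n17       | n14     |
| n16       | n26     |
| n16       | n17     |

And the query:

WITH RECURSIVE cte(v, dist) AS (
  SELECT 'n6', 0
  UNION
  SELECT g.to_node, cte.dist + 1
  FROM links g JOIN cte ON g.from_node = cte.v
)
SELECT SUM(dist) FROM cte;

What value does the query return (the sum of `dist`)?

13

Base: (n6, dist=0).
Iteration 1: edges from {n6} -> (n16, dist=1).
Iteration 2: edges from {n16} -> (n13, dist=2), (n17, dist=2), (n26, dist=2).
Iteration 3: edges from {n13,n17,n26} -> (n14, dist=3), (n31, dist=3). [UNION drops 2 duplicate row(s)]
Iteration 4: no outgoing edges from {n14,n31}; recursion stops.
SUM(dist) = 0 + 1 + 2 + 2 + 2 + 3 + 3 = 13.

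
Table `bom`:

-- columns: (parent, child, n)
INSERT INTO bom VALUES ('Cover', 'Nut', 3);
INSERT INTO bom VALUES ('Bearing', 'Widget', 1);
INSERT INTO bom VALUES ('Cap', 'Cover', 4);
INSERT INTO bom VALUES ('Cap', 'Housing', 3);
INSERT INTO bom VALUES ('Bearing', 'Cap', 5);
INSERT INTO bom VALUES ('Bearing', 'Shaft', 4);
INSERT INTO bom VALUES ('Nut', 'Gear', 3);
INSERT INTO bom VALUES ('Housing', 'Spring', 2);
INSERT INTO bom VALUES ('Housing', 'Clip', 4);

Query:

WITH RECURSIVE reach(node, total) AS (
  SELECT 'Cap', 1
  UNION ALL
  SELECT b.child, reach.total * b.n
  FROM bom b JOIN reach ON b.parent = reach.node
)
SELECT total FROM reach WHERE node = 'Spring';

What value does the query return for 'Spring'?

6

Base: (Cap, total=1).
Iteration 1: components of {Cap} -> Cover = 1*4 = 4, Housing = 1*3 = 3.
Iteration 2: components of {Cover,Housing} -> Clip = 3*4 = 12, Nut = 4*3 = 12, Spring = 3*2 = 6.
Iteration 3: components of {Clip,Nut,Spring} -> Gear = 12*3 = 36.
Iteration 4: no further components; recursion stops.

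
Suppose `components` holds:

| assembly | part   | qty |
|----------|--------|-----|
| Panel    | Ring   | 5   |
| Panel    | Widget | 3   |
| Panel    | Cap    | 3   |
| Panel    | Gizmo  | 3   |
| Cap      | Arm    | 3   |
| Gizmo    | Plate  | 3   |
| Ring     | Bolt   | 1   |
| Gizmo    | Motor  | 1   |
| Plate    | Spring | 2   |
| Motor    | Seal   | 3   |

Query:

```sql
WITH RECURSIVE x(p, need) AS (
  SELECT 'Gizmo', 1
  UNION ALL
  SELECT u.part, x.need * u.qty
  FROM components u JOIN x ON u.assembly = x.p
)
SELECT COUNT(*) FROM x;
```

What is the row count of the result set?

Base: (Gizmo, need=1).
Iteration 1: components of {Gizmo} -> Motor = 1*1 = 1, Plate = 1*3 = 3.
Iteration 2: components of {Motor,Plate} -> Seal = 1*3 = 3, Spring = 3*2 = 6.
Iteration 3: no further components; recursion stops.
Total rows emitted: 5.

5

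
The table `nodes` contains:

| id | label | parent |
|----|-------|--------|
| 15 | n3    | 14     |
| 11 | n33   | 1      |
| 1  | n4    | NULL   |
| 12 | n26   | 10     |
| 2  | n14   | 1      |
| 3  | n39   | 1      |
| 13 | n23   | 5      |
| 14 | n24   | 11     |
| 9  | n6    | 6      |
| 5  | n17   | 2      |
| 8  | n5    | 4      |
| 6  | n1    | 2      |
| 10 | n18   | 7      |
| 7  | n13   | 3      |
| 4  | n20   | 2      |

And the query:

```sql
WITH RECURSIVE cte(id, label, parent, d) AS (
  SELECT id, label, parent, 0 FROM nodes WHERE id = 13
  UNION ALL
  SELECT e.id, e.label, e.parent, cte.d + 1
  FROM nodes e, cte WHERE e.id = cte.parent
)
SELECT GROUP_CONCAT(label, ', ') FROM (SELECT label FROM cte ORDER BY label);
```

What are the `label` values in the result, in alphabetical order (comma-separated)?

Base: id=13 (n23), parent=5, d 0.
Iteration 1: join on id=5 -> n17 (id 5, parent=2, d 1).
Iteration 2: join on id=2 -> n14 (id 2, parent=1, d 2).
Iteration 3: join on id=1 -> n4 (id 1, parent=NULL, d 3).
Iteration 4: parent is NULL; no match; recursion stops.

n14, n17, n23, n4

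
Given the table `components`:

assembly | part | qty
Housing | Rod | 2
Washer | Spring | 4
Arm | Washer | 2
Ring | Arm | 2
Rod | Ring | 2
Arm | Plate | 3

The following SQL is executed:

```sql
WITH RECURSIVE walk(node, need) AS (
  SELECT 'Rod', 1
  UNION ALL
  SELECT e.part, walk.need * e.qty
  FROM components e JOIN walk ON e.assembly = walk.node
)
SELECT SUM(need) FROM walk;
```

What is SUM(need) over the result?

59

Base: (Rod, need=1).
Iteration 1: components of {Rod} -> Ring = 1*2 = 2.
Iteration 2: components of {Ring} -> Arm = 2*2 = 4.
Iteration 3: components of {Arm} -> Plate = 4*3 = 12, Washer = 4*2 = 8.
Iteration 4: components of {Plate,Washer} -> Spring = 8*4 = 32.
Iteration 5: no further components; recursion stops.
SUM(need) = 1 + 2 + 4 + 8 + 12 + 32 = 59.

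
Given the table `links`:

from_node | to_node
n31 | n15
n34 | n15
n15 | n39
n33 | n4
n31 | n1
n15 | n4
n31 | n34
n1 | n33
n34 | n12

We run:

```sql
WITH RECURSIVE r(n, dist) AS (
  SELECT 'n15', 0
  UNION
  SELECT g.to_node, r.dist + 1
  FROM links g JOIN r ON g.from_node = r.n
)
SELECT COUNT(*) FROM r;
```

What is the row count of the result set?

3

Base: (n15, dist=0).
Iteration 1: edges from {n15} -> (n39, dist=1), (n4, dist=1).
Iteration 2: no outgoing edges from {n39,n4}; recursion stops.
Total rows emitted: 3.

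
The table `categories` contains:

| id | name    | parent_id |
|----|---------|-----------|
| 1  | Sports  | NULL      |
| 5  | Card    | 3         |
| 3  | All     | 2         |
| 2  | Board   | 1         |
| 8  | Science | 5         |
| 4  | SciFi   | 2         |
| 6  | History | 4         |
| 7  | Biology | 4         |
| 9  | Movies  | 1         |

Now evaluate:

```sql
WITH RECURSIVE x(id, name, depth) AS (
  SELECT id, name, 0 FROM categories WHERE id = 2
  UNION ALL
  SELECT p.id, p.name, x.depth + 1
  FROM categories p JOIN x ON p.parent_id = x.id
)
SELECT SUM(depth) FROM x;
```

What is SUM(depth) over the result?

Base: id=2 (Board) at depth 0.
Iteration 1: rows with parent_id in {2} -> All (id 3, depth 1), SciFi (id 4, depth 1).
Iteration 2: rows with parent_id in {3,4} -> Card (id 5, depth 2), History (id 6, depth 2), Biology (id 7, depth 2).
Iteration 3: rows with parent_id in {5,6,7} -> Science (id 8, depth 3).
Iteration 4: no rows with parent_id in {8}; recursion stops.
SUM(depth) = 0 + 1 + 1 + 2 + 2 + 2 + 3 = 11.

11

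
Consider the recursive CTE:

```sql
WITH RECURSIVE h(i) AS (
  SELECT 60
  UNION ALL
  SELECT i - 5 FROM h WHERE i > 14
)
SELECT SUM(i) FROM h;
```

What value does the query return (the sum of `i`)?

Base: i=60.
Iteration 1: 60 > 14 holds -> i = 60 - 5 = 55.
Iteration 2: 55 > 14 holds -> i = 55 - 5 = 50.
Iteration 3: 50 > 14 holds -> i = 50 - 5 = 45.
Iteration 4: 45 > 14 holds -> i = 45 - 5 = 40.
Iteration 5: 40 > 14 holds -> i = 40 - 5 = 35.
Iteration 6: 35 > 14 holds -> i = 35 - 5 = 30.
Iteration 7: 30 > 14 holds -> i = 30 - 5 = 25.
Iteration 8: 25 > 14 holds -> i = 25 - 5 = 20.
Iteration 9: 20 > 14 holds -> i = 20 - 5 = 15.
Iteration 10: 15 > 14 holds -> i = 15 - 5 = 10.
Iteration 11: 10 > 14 fails; recursion stops.
SUM(i) = 60 + 55 + 50 + 45 + 40 + 35 + 30 + 25 + 20 + 15 + 10 = 385.

385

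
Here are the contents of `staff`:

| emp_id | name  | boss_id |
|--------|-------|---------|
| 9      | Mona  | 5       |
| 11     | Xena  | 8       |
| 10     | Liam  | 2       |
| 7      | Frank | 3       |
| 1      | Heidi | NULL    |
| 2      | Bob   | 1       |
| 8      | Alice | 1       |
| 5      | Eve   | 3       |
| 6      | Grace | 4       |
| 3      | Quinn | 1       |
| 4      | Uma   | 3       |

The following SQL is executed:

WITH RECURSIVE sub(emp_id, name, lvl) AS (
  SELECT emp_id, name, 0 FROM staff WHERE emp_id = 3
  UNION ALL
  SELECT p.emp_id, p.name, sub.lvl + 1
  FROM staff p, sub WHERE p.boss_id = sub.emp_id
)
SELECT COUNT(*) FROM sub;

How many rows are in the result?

6

Base: emp_id=3 (Quinn) at lvl 0.
Iteration 1: rows with boss_id in {3} -> Uma (id 4, lvl 1), Eve (id 5, lvl 1), Frank (id 7, lvl 1).
Iteration 2: rows with boss_id in {4,5,7} -> Grace (id 6, lvl 2), Mona (id 9, lvl 2).
Iteration 3: no rows with boss_id in {6,9}; recursion stops.
Total rows emitted: 6.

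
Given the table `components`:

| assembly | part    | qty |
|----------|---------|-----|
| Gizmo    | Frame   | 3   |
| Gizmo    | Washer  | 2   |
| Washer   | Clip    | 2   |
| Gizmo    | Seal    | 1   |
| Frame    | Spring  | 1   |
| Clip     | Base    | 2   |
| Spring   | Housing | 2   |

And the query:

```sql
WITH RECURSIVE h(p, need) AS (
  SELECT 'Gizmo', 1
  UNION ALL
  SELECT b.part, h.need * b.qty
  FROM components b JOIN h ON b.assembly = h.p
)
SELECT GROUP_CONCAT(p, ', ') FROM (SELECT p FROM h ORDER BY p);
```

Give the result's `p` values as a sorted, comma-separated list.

Base, Clip, Frame, Gizmo, Housing, Seal, Spring, Washer

Base: (Gizmo, need=1).
Iteration 1: components of {Gizmo} -> Frame = 1*3 = 3, Seal = 1*1 = 1, Washer = 1*2 = 2.
Iteration 2: components of {Frame,Seal,Washer} -> Clip = 2*2 = 4, Spring = 3*1 = 3.
Iteration 3: components of {Clip,Spring} -> Base = 4*2 = 8, Housing = 3*2 = 6.
Iteration 4: no further components; recursion stops.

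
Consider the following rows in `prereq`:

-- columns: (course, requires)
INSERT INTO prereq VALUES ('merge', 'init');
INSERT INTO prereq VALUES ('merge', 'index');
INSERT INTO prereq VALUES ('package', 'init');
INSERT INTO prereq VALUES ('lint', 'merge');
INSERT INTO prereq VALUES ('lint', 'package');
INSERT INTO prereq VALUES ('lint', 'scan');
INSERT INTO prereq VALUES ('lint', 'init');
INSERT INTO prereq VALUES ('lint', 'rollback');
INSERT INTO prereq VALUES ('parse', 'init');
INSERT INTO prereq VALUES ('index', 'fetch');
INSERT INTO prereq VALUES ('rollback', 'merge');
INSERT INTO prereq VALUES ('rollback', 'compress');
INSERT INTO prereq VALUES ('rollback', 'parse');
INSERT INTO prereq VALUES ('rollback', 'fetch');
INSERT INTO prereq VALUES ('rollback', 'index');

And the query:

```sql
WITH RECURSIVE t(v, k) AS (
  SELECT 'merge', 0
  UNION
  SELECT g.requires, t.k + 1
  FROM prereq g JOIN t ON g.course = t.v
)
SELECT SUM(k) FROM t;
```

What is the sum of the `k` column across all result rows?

4

Base: (merge, k=0).
Iteration 1: edges from {merge} -> (index, k=1), (init, k=1).
Iteration 2: edges from {index,init} -> (fetch, k=2).
Iteration 3: no outgoing edges from {fetch}; recursion stops.
SUM(k) = 0 + 1 + 1 + 2 = 4.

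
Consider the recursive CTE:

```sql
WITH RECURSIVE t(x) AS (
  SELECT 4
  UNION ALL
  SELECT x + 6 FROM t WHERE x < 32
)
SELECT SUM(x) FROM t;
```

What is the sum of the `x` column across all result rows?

Base: x=4.
Iteration 1: 4 < 32 holds -> x = 4 + 6 = 10.
Iteration 2: 10 < 32 holds -> x = 10 + 6 = 16.
Iteration 3: 16 < 32 holds -> x = 16 + 6 = 22.
Iteration 4: 22 < 32 holds -> x = 22 + 6 = 28.
Iteration 5: 28 < 32 holds -> x = 28 + 6 = 34.
Iteration 6: 34 < 32 fails; recursion stops.
SUM(x) = 4 + 10 + 16 + 22 + 28 + 34 = 114.

114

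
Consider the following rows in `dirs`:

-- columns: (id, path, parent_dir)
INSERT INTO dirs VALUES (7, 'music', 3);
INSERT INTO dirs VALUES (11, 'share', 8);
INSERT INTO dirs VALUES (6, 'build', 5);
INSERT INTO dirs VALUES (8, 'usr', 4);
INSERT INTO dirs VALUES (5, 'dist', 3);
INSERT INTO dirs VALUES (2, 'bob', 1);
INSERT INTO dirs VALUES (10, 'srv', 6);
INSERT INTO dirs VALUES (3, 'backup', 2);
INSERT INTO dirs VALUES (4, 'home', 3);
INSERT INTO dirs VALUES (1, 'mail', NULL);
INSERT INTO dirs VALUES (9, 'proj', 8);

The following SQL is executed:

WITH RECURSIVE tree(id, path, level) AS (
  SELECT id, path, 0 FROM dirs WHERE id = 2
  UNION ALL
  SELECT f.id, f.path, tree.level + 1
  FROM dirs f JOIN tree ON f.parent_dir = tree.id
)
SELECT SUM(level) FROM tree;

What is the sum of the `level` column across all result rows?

25

Base: id=2 (bob) at level 0.
Iteration 1: rows with parent_dir in {2} -> backup (id 3, level 1).
Iteration 2: rows with parent_dir in {3} -> home (id 4, level 2), dist (id 5, level 2), music (id 7, level 2).
Iteration 3: rows with parent_dir in {4,5,7} -> build (id 6, level 3), usr (id 8, level 3).
Iteration 4: rows with parent_dir in {6,8} -> proj (id 9, level 4), srv (id 10, level 4), share (id 11, level 4).
Iteration 5: no rows with parent_dir in {9,10,11}; recursion stops.
SUM(level) = 0 + 1 + 2 + 2 + 2 + 3 + 3 + 4 + 4 + 4 = 25.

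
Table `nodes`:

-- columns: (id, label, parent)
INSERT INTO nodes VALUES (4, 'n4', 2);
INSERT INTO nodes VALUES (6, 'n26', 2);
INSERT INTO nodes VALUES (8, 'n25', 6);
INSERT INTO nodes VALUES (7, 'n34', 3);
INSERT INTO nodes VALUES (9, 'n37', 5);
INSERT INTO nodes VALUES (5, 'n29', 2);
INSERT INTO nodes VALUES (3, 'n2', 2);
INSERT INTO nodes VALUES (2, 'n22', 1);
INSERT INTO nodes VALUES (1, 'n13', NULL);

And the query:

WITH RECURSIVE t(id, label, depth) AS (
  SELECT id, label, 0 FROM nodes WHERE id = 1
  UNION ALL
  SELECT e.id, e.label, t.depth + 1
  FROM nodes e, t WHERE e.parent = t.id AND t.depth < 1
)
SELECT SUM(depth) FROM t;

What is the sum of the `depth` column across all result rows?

1

Base: id=1 (n13) at depth 0.
Iteration 1: rows with parent in {1} -> n22 (id 2, depth 1).
Iteration 2: depth < 1 fails for all current rows; recursion stops.
SUM(depth) = 0 + 1 = 1.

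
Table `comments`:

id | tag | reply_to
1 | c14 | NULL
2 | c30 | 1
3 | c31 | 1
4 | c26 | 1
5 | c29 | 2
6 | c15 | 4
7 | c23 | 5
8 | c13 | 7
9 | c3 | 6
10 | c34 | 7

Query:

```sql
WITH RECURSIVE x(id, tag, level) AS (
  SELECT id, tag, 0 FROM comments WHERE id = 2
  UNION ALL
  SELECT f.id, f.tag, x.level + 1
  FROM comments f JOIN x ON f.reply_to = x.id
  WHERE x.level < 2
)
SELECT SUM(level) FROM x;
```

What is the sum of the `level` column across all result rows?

Base: id=2 (c30) at level 0.
Iteration 1: rows with reply_to in {2} -> c29 (id 5, level 1).
Iteration 2: rows with reply_to in {5} -> c23 (id 7, level 2).
Iteration 3: level < 2 fails for all current rows; recursion stops.
SUM(level) = 0 + 1 + 2 = 3.

3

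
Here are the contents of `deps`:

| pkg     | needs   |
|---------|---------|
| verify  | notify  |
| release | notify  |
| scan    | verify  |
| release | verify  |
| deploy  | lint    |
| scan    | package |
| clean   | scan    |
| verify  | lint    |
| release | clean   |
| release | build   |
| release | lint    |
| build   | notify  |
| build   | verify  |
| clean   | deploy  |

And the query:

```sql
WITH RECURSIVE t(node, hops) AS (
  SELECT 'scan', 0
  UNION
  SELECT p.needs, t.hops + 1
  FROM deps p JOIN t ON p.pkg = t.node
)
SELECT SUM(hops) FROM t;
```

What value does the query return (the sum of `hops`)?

6

Base: (scan, hops=0).
Iteration 1: edges from {scan} -> (package, hops=1), (verify, hops=1).
Iteration 2: edges from {package,verify} -> (lint, hops=2), (notify, hops=2).
Iteration 3: no outgoing edges from {lint,notify}; recursion stops.
SUM(hops) = 0 + 1 + 1 + 2 + 2 = 6.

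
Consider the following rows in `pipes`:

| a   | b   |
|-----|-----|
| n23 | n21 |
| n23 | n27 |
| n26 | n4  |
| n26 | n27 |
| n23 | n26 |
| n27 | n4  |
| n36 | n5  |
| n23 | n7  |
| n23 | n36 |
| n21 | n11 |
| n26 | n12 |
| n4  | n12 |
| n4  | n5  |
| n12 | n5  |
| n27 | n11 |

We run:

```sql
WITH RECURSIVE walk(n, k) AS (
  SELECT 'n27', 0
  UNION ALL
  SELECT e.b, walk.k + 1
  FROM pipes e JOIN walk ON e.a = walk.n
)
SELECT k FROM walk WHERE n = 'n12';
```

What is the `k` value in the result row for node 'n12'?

2

Base: (n27, k=0).
Iteration 1: edges from {n27} -> (n11, k=1), (n4, k=1).
Iteration 2: edges from {n11,n4} -> (n12, k=2), (n5, k=2).
Iteration 3: edges from {n12,n5} -> (n5, k=3).
Iteration 4: no outgoing edges from {n5}; recursion stops.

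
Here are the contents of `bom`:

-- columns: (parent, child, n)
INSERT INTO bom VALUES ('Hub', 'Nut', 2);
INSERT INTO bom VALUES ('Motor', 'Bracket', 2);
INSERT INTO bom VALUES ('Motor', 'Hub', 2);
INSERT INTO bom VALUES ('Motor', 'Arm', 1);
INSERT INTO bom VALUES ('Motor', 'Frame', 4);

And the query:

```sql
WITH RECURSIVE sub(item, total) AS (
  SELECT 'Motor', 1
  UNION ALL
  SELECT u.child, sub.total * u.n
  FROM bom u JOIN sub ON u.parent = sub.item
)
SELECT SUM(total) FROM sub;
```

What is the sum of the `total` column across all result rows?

Base: (Motor, total=1).
Iteration 1: components of {Motor} -> Arm = 1*1 = 1, Bracket = 1*2 = 2, Frame = 1*4 = 4, Hub = 1*2 = 2.
Iteration 2: components of {Arm,Bracket,Frame,Hub} -> Nut = 2*2 = 4.
Iteration 3: no further components; recursion stops.
SUM(total) = 1 + 2 + 2 + 1 + 4 + 4 = 14.

14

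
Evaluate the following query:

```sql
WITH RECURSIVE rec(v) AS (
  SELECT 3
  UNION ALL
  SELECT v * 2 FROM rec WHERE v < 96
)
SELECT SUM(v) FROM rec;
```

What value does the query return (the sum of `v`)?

Base: v=3.
Iteration 1: 3 < 96 holds -> v = 3 * 2 = 6.
Iteration 2: 6 < 96 holds -> v = 6 * 2 = 12.
Iteration 3: 12 < 96 holds -> v = 12 * 2 = 24.
Iteration 4: 24 < 96 holds -> v = 24 * 2 = 48.
Iteration 5: 48 < 96 holds -> v = 48 * 2 = 96.
Iteration 6: 96 < 96 fails; recursion stops.
SUM(v) = 3 + 6 + 12 + 24 + 48 + 96 = 189.

189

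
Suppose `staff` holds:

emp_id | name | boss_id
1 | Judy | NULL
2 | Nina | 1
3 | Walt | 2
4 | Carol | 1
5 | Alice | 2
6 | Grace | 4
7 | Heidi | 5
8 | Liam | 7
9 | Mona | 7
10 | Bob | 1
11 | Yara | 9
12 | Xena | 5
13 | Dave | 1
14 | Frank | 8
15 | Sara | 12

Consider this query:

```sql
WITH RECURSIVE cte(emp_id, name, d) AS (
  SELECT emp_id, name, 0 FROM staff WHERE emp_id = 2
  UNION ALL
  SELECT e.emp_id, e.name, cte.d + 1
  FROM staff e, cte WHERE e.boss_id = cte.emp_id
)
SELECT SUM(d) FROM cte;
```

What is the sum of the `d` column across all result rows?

Base: emp_id=2 (Nina) at d 0.
Iteration 1: rows with boss_id in {2} -> Walt (id 3, d 1), Alice (id 5, d 1).
Iteration 2: rows with boss_id in {3,5} -> Heidi (id 7, d 2), Xena (id 12, d 2).
Iteration 3: rows with boss_id in {7,12} -> Liam (id 8, d 3), Mona (id 9, d 3), Sara (id 15, d 3).
Iteration 4: rows with boss_id in {8,9,15} -> Yara (id 11, d 4), Frank (id 14, d 4).
Iteration 5: no rows with boss_id in {11,14}; recursion stops.
SUM(d) = 0 + 1 + 1 + 2 + 2 + 3 + 3 + 3 + 4 + 4 = 23.

23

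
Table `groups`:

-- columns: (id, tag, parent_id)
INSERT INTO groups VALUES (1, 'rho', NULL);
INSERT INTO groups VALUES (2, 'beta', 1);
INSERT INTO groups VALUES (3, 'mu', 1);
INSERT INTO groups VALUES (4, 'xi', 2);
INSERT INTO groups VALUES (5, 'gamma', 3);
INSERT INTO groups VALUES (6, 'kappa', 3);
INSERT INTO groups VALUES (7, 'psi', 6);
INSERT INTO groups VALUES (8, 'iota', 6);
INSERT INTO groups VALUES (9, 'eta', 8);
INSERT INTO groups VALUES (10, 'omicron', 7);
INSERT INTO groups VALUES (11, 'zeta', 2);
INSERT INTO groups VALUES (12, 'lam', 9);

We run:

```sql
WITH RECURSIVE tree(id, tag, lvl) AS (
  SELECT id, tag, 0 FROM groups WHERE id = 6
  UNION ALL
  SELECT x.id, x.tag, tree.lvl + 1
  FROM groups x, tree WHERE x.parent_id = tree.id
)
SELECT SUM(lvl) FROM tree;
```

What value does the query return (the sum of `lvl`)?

9

Base: id=6 (kappa) at lvl 0.
Iteration 1: rows with parent_id in {6} -> psi (id 7, lvl 1), iota (id 8, lvl 1).
Iteration 2: rows with parent_id in {7,8} -> eta (id 9, lvl 2), omicron (id 10, lvl 2).
Iteration 3: rows with parent_id in {9,10} -> lam (id 12, lvl 3).
Iteration 4: no rows with parent_id in {12}; recursion stops.
SUM(lvl) = 0 + 1 + 1 + 2 + 2 + 3 = 9.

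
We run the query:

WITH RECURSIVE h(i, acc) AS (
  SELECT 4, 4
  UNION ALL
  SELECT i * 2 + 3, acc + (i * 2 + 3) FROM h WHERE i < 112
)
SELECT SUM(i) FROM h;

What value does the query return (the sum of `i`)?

Base: i=4, acc=4.
Iteration 1: 4 < 112 holds -> i = 4 * 2 + 3 = 11, acc = 4 + 11 = 15.
Iteration 2: 11 < 112 holds -> i = 11 * 2 + 3 = 25, acc = 15 + 25 = 40.
Iteration 3: 25 < 112 holds -> i = 25 * 2 + 3 = 53, acc = 40 + 53 = 93.
Iteration 4: 53 < 112 holds -> i = 53 * 2 + 3 = 109, acc = 93 + 109 = 202.
Iteration 5: 109 < 112 holds -> i = 109 * 2 + 3 = 221, acc = 202 + 221 = 423.
Iteration 6: 221 < 112 fails; recursion stops.
SUM(i) = 4 + 11 + 25 + 53 + 109 + 221 = 423.

423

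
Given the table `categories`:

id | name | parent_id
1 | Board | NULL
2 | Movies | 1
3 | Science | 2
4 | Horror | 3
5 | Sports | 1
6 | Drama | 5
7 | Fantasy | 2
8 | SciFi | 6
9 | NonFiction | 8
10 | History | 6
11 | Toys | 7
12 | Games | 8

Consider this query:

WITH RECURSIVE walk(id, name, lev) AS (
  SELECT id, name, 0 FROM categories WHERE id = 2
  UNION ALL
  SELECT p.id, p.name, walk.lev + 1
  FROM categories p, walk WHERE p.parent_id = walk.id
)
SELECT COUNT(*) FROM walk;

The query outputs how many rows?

5

Base: id=2 (Movies) at lev 0.
Iteration 1: rows with parent_id in {2} -> Science (id 3, lev 1), Fantasy (id 7, lev 1).
Iteration 2: rows with parent_id in {3,7} -> Horror (id 4, lev 2), Toys (id 11, lev 2).
Iteration 3: no rows with parent_id in {4,11}; recursion stops.
Total rows emitted: 5.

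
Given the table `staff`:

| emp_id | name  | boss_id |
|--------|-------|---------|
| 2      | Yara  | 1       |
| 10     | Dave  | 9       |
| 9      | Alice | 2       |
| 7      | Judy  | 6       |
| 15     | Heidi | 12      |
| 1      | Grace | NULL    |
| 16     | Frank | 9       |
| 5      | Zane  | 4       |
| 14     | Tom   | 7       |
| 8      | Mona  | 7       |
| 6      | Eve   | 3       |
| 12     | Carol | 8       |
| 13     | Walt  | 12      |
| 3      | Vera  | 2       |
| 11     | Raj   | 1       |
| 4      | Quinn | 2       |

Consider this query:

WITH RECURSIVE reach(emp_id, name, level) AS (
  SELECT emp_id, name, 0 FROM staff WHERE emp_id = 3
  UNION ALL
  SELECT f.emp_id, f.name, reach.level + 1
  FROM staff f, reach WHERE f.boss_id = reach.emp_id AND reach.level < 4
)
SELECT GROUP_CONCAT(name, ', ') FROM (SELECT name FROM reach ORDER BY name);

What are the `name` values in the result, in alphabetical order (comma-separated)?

Base: emp_id=3 (Vera) at level 0.
Iteration 1: rows with boss_id in {3} -> Eve (id 6, level 1).
Iteration 2: rows with boss_id in {6} -> Judy (id 7, level 2).
Iteration 3: rows with boss_id in {7} -> Mona (id 8, level 3), Tom (id 14, level 3).
Iteration 4: rows with boss_id in {8,14} -> Carol (id 12, level 4).
Iteration 5: level < 4 fails for all current rows; recursion stops.

Carol, Eve, Judy, Mona, Tom, Vera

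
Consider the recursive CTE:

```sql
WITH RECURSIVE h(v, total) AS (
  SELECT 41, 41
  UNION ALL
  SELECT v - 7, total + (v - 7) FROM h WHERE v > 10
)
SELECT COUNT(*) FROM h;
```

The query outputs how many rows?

Base: v=41, total=41.
Iteration 1: 41 > 10 holds -> v = 41 - 7 = 34, total = 41 + 34 = 75.
Iteration 2: 34 > 10 holds -> v = 34 - 7 = 27, total = 75 + 27 = 102.
Iteration 3: 27 > 10 holds -> v = 27 - 7 = 20, total = 102 + 20 = 122.
Iteration 4: 20 > 10 holds -> v = 20 - 7 = 13, total = 122 + 13 = 135.
Iteration 5: 13 > 10 holds -> v = 13 - 7 = 6, total = 135 + 6 = 141.
Iteration 6: 6 > 10 fails; recursion stops.
Total rows emitted: 6.

6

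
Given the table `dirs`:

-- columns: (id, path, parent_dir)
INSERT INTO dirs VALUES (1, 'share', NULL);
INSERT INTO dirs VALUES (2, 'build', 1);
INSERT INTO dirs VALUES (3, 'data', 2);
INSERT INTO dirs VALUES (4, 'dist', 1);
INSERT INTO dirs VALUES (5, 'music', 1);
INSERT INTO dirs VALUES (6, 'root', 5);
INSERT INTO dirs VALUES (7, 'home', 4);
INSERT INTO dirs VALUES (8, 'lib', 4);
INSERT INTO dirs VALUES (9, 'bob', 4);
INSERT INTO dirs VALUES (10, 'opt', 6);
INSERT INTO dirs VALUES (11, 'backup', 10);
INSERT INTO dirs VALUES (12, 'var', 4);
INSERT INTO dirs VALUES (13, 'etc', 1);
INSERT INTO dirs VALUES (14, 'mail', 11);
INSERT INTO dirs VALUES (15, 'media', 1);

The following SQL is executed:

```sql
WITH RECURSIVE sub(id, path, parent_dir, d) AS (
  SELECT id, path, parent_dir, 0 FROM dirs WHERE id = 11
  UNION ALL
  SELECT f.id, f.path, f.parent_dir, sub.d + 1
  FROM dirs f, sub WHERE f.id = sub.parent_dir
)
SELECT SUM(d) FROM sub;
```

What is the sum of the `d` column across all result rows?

Base: id=11 (backup), parent_dir=10, d 0.
Iteration 1: join on id=10 -> opt (id 10, parent_dir=6, d 1).
Iteration 2: join on id=6 -> root (id 6, parent_dir=5, d 2).
Iteration 3: join on id=5 -> music (id 5, parent_dir=1, d 3).
Iteration 4: join on id=1 -> share (id 1, parent_dir=NULL, d 4).
Iteration 5: parent_dir is NULL; no match; recursion stops.
SUM(d) = 0 + 1 + 2 + 3 + 4 = 10.

10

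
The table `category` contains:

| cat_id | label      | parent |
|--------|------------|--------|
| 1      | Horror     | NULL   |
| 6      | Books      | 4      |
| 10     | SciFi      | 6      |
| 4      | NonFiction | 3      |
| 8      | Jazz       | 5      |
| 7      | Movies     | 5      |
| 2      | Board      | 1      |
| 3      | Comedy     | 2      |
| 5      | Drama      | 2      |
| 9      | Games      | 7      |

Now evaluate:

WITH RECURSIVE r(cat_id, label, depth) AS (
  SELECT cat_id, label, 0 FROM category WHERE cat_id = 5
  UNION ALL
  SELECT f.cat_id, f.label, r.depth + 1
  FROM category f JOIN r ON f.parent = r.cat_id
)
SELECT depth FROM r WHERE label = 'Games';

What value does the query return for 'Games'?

Base: cat_id=5 (Drama) at depth 0.
Iteration 1: rows with parent in {5} -> Movies (id 7, depth 1), Jazz (id 8, depth 1).
Iteration 2: rows with parent in {7,8} -> Games (id 9, depth 2).
Iteration 3: no rows with parent in {9}; recursion stops.

2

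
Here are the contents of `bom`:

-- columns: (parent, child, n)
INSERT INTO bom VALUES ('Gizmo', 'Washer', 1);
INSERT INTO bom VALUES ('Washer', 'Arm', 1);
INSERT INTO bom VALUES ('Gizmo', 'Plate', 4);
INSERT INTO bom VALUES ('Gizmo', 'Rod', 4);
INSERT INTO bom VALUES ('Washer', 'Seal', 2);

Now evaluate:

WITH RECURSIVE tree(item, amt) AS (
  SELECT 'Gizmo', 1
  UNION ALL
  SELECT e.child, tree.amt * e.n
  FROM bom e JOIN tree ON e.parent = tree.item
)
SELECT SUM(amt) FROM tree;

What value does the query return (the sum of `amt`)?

Base: (Gizmo, amt=1).
Iteration 1: components of {Gizmo} -> Plate = 1*4 = 4, Rod = 1*4 = 4, Washer = 1*1 = 1.
Iteration 2: components of {Plate,Rod,Washer} -> Arm = 1*1 = 1, Seal = 1*2 = 2.
Iteration 3: no further components; recursion stops.
SUM(amt) = 1 + 1 + 4 + 4 + 1 + 2 = 13.

13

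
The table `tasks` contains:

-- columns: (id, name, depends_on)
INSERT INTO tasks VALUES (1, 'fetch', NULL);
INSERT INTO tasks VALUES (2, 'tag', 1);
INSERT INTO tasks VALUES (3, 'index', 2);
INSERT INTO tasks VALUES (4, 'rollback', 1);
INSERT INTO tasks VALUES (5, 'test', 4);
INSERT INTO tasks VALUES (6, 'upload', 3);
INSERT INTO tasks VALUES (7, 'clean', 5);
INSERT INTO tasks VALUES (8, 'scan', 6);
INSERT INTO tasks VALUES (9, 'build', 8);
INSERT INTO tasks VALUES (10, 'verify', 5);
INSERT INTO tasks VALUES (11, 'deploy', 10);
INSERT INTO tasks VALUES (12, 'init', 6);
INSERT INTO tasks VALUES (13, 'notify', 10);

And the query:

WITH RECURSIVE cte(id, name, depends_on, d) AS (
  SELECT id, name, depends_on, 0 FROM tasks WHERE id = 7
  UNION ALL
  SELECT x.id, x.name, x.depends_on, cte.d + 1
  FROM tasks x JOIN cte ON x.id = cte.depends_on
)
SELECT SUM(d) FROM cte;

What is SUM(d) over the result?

Base: id=7 (clean), depends_on=5, d 0.
Iteration 1: join on id=5 -> test (id 5, depends_on=4, d 1).
Iteration 2: join on id=4 -> rollback (id 4, depends_on=1, d 2).
Iteration 3: join on id=1 -> fetch (id 1, depends_on=NULL, d 3).
Iteration 4: depends_on is NULL; no match; recursion stops.
SUM(d) = 0 + 1 + 2 + 3 = 6.

6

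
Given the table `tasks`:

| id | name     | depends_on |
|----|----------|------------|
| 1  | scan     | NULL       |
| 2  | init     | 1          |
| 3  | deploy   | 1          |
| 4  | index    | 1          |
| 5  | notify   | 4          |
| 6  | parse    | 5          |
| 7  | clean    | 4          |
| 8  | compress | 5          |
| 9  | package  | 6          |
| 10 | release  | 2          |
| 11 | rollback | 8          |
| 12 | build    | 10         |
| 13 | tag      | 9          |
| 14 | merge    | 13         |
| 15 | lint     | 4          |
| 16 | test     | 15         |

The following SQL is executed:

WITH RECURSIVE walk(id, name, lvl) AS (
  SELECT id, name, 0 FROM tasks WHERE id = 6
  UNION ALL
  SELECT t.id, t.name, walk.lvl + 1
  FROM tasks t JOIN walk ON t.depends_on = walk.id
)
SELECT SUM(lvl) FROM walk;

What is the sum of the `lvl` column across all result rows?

Base: id=6 (parse) at lvl 0.
Iteration 1: rows with depends_on in {6} -> package (id 9, lvl 1).
Iteration 2: rows with depends_on in {9} -> tag (id 13, lvl 2).
Iteration 3: rows with depends_on in {13} -> merge (id 14, lvl 3).
Iteration 4: no rows with depends_on in {14}; recursion stops.
SUM(lvl) = 0 + 1 + 2 + 3 = 6.

6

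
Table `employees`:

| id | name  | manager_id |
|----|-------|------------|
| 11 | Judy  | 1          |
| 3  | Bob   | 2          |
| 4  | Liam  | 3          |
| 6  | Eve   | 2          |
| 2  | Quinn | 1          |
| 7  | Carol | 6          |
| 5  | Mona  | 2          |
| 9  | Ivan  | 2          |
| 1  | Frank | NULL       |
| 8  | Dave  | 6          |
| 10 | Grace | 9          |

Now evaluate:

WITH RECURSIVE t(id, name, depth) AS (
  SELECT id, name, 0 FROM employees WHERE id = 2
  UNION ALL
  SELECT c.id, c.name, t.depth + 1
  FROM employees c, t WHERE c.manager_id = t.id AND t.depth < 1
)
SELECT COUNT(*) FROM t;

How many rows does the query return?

Base: id=2 (Quinn) at depth 0.
Iteration 1: rows with manager_id in {2} -> Bob (id 3, depth 1), Mona (id 5, depth 1), Eve (id 6, depth 1), Ivan (id 9, depth 1).
Iteration 2: depth < 1 fails for all current rows; recursion stops.
Total rows emitted: 5.

5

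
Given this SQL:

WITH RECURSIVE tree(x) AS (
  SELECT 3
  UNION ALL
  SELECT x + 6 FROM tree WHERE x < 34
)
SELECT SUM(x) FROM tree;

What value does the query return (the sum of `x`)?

147

Base: x=3.
Iteration 1: 3 < 34 holds -> x = 3 + 6 = 9.
Iteration 2: 9 < 34 holds -> x = 9 + 6 = 15.
Iteration 3: 15 < 34 holds -> x = 15 + 6 = 21.
Iteration 4: 21 < 34 holds -> x = 21 + 6 = 27.
Iteration 5: 27 < 34 holds -> x = 27 + 6 = 33.
Iteration 6: 33 < 34 holds -> x = 33 + 6 = 39.
Iteration 7: 39 < 34 fails; recursion stops.
SUM(x) = 3 + 9 + 15 + 21 + 27 + 33 + 39 = 147.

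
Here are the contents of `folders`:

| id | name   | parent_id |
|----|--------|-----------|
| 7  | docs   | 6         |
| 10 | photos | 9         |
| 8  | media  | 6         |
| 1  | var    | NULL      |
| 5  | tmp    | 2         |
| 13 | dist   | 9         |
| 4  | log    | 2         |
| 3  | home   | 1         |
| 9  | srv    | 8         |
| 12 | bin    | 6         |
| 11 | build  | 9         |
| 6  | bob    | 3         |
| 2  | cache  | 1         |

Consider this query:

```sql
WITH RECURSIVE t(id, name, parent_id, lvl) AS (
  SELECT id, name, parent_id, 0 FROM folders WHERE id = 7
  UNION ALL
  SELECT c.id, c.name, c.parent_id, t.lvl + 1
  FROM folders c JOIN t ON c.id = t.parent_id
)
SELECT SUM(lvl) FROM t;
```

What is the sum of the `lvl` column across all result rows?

Base: id=7 (docs), parent_id=6, lvl 0.
Iteration 1: join on id=6 -> bob (id 6, parent_id=3, lvl 1).
Iteration 2: join on id=3 -> home (id 3, parent_id=1, lvl 2).
Iteration 3: join on id=1 -> var (id 1, parent_id=NULL, lvl 3).
Iteration 4: parent_id is NULL; no match; recursion stops.
SUM(lvl) = 0 + 1 + 2 + 3 = 6.

6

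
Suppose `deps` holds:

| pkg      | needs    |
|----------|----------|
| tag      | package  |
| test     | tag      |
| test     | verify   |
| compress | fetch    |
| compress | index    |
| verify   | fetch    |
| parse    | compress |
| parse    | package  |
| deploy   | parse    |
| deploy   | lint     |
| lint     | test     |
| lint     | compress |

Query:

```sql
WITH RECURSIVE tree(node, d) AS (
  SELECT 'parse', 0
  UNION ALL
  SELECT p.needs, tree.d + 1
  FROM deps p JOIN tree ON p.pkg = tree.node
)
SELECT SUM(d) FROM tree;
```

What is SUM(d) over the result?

6

Base: (parse, d=0).
Iteration 1: edges from {parse} -> (compress, d=1), (package, d=1).
Iteration 2: edges from {compress,package} -> (fetch, d=2), (index, d=2).
Iteration 3: no outgoing edges from {fetch,index}; recursion stops.
SUM(d) = 0 + 1 + 1 + 2 + 2 = 6.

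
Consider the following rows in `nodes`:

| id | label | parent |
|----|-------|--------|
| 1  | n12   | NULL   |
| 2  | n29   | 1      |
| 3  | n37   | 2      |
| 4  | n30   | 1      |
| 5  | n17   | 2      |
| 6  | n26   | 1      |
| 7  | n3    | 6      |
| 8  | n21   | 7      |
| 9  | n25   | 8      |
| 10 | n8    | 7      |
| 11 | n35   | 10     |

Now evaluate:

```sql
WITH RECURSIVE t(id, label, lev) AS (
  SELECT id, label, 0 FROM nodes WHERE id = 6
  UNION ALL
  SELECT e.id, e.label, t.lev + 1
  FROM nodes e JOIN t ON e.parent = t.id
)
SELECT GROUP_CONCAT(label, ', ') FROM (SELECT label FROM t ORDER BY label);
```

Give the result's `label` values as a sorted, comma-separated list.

Base: id=6 (n26) at lev 0.
Iteration 1: rows with parent in {6} -> n3 (id 7, lev 1).
Iteration 2: rows with parent in {7} -> n21 (id 8, lev 2), n8 (id 10, lev 2).
Iteration 3: rows with parent in {8,10} -> n25 (id 9, lev 3), n35 (id 11, lev 3).
Iteration 4: no rows with parent in {9,11}; recursion stops.

n21, n25, n26, n3, n35, n8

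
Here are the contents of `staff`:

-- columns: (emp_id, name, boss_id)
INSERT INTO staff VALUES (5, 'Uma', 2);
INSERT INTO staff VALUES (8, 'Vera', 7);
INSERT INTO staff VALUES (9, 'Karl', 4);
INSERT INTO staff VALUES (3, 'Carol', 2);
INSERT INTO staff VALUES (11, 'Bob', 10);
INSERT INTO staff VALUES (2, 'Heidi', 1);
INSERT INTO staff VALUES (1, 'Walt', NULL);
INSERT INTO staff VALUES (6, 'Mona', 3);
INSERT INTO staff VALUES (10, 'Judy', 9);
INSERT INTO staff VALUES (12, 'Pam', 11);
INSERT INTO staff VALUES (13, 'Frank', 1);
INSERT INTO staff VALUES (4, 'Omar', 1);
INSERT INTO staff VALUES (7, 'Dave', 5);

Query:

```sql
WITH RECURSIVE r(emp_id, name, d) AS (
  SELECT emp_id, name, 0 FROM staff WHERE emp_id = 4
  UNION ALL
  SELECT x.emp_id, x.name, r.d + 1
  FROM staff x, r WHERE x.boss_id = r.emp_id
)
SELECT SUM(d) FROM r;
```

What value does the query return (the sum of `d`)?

Base: emp_id=4 (Omar) at d 0.
Iteration 1: rows with boss_id in {4} -> Karl (id 9, d 1).
Iteration 2: rows with boss_id in {9} -> Judy (id 10, d 2).
Iteration 3: rows with boss_id in {10} -> Bob (id 11, d 3).
Iteration 4: rows with boss_id in {11} -> Pam (id 12, d 4).
Iteration 5: no rows with boss_id in {12}; recursion stops.
SUM(d) = 0 + 1 + 2 + 3 + 4 = 10.

10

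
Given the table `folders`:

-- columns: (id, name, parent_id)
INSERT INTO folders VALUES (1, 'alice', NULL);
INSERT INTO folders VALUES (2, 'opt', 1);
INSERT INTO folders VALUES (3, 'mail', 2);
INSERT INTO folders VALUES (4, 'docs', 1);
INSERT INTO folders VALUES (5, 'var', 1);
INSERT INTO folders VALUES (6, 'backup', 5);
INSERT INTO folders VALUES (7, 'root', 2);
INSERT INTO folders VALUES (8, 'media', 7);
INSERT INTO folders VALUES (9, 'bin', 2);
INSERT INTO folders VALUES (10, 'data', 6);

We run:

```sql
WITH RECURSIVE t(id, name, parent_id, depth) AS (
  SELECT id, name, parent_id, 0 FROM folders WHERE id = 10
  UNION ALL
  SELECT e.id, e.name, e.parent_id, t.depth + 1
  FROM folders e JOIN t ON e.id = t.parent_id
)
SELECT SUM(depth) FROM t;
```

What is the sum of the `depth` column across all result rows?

Base: id=10 (data), parent_id=6, depth 0.
Iteration 1: join on id=6 -> backup (id 6, parent_id=5, depth 1).
Iteration 2: join on id=5 -> var (id 5, parent_id=1, depth 2).
Iteration 3: join on id=1 -> alice (id 1, parent_id=NULL, depth 3).
Iteration 4: parent_id is NULL; no match; recursion stops.
SUM(depth) = 0 + 1 + 2 + 3 = 6.

6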